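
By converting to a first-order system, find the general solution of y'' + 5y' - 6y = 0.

Let x_1 = y, x_2 = y'. Then x_1' = x_2 and x_2' = 6x_1 - 5x_2.
A = [[0,1],[6,-5]]; det(A-λI) = λ^2 + 5λ - 6.
Eigenvalues λ = -6, 1 with eigenvectors (1,-6), (1,1).

y(t) = c_1e^(-6t) + c_2e^(t)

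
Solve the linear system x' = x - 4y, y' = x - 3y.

x(t) = 2C_1e^(-t) + 2C_2te^(-t) + 3C_2e^(-t), y(t) = C_1e^(-t) + C_2te^(-t) + C_2e^(-t)

Coefficient matrix A = [[1, -4], [1, -3]].
Characteristic polynomial det(A - λI) = λ^2 + 2λ + 1 = 0.
Single eigenvalue λ = -1 with algebraic multiplicity 2.
Eigenvector v = (2,1); generalized eigenvector w with (A-λI)w=v is (3,1).
General solution: e^(-t)[C_1·v + C_2·(t·v + w)].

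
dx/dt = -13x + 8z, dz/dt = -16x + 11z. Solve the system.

Coefficient matrix A = [[-13, 8], [-16, 11]].
Characteristic polynomial det(A - λI) = λ^2 + 2λ - 15 = 0.
Eigenvalues λ = -5, 3.
For λ=-5: (A-λI) row 1 is [-8, 8], so an eigenvector is (1, 1).
For λ=3: (A-λI) row 1 is [-16, 8], so an eigenvector is (1, 2).
General solution: c_1e^(-5t)(1,1) + c_2e^(3t)(1,2).

x(t) = c_1e^(-5t) + c_2e^(3t), z(t) = c_1e^(-5t) + 2c_2e^(3t)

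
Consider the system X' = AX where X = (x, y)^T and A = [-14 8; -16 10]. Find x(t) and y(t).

x(t) = -K_1e^(-6t) + K_2e^(2t), y(t) = -K_1e^(-6t) + 2K_2e^(2t)

Coefficient matrix A = [[-14, 8], [-16, 10]].
Characteristic polynomial det(A - λI) = λ^2 + 4λ - 12 = 0.
Eigenvalues λ = -6, 2.
For λ=-6: (A-λI) row 1 is [-8, 8], so an eigenvector is (-1, -1).
For λ=2: (A-λI) row 1 is [-16, 8], so an eigenvector is (1, 2).
General solution: K_1e^(-6t)(-1,-1) + K_2e^(2t)(1,2).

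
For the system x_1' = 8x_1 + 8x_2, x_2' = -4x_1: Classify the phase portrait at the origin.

unstable spiral

A = [[8,8],[-4,0]]; det(A-λI) = λ^2 - 8λ + 32.
λ = 4 ± 4i: positive real part.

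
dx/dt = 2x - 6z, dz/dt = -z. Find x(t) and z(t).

Coefficient matrix A = [[2, -6], [0, -1]].
Characteristic polynomial det(A - λI) = λ^2 - λ - 2 = 0.
Eigenvalues λ = -1, 2.
For λ=-1: (A-λI) row 1 is [3, -6], so an eigenvector is (2, 1).
For λ=2: (A-λI) row 1 is [0, -6], so an eigenvector is (1, 0).
General solution: C_1e^(-t)(2,1) + C_2e^(2t)(1,0).

x(t) = 2C_1e^(-t) + C_2e^(2t), z(t) = C_1e^(-t)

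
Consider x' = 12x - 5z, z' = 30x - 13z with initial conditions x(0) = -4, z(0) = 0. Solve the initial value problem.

x(t) = -12e^(2t) + 8e^(-3t), z(t) = -24e^(2t) + 24e^(-3t)

Coefficient matrix A = [[12, -5], [30, -13]].
Characteristic polynomial det(A - λI) = λ^2 + λ - 6 = 0.
Eigenvalues λ = 2, -3.
For λ=2: (A-λI) row 1 is [10, -5], so an eigenvector is (-1, -2).
For λ=-3: (A-λI) row 1 is [15, -5], so an eigenvector is (1, 3).
General solution: c_1e^(2t)(-1,-2) + c_2e^(-3t)(1,3).
Applying x(0)=-4, z(0)=0 gives c_1=12, c_2=8.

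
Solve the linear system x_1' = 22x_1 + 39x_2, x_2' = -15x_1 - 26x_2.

Coefficient matrix A = [[22, 39], [-15, -26]].
Characteristic polynomial det(A - λI) = λ^2 + 4λ + 13 = 0.
Eigenvalues λ = -2 ± 3i (complex conjugate pair).
For λ=-2+3i: an eigenvector is (2,-1) - i(3,-2) = (2 - 3i, -1 + 2i).
A real fundamental pair from Re and Im of e^((-2+3i)t)v: X_1 = e^(-2t)(cos(3t)·(2,-1) + sin(3t)·(3,-2)), X_2 = e^(-2t)(sin(3t)·(2,-1) - cos(3t)·(3,-2)).
General solution: K_1X_1 + K_2X_2.

x_1(t) = 3K_1e^(-2t)sin(3t) + 2K_1e^(-2t)cos(3t) + 2K_2e^(-2t)sin(3t) - 3K_2e^(-2t)cos(3t), x_2(t) = -2K_1e^(-2t)sin(3t) - K_1e^(-2t)cos(3t) - K_2e^(-2t)sin(3t) + 2K_2e^(-2t)cos(3t)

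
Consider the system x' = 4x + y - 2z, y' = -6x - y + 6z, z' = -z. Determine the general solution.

Coefficient matrix A = [[4, 1, -2], [-6, -1, 6], [0, 0, -1]].
det(A - λI) = 0 gives eigenvalues λ = 2, 1, -1.
For λ=2: eigenvector (1,-2,0).
For λ=1: eigenvector (-1,3,0).
For λ=-1: eigenvector (1,-3,1).
General solution: C_1e^(2t)(1,-2,0) + C_2e^(t)(-1,3,0) + C_3e^(-t)(1,-3,1).

x(t) = C_1e^(2t) - C_2e^(t) + C_3e^(-t), y(t) = -2C_1e^(2t) + 3C_2e^(t) - 3C_3e^(-t), z(t) = C_3e^(-t)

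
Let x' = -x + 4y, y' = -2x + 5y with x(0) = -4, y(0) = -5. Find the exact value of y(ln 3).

-159

A = [[-1,4],[-2,5]]; eigenvalues λ = 3, 1.
Eigenvectors: (1,1) for λ=3, (-2,-1) for λ=1.
From the initial condition, c_1 = -6, c_2 = -1.
y(ln 3) = (-6)(3^3)(1) + (-1)(3^1)(-1) = -159.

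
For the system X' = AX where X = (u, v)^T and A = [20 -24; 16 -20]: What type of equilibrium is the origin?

A = [[20,-24],[16,-20]]; det(A-λI) = λ^2 - 16.
λ = 4, -4: opposite signs.

saddle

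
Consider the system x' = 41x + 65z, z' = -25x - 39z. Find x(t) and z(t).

x(t) = -3K_1e^(t)sin(5t) - 2K_1e^(t)cos(5t) - 2K_2e^(t)sin(5t) + 3K_2e^(t)cos(5t), z(t) = 2K_1e^(t)sin(5t) + K_1e^(t)cos(5t) + K_2e^(t)sin(5t) - 2K_2e^(t)cos(5t)

Coefficient matrix A = [[41, 65], [-25, -39]].
Characteristic polynomial det(A - λI) = λ^2 - 2λ + 26 = 0.
Eigenvalues λ = 1 ± 5i (complex conjugate pair).
For λ=1+5i: an eigenvector is (-2,1) - i(-3,2) = (-2 + 3i, 1 - 2i).
A real fundamental pair from Re and Im of e^((1+5i)t)v: X_1 = e^(t)(cos(5t)·(-2,1) + sin(5t)·(-3,2)), X_2 = e^(t)(sin(5t)·(-2,1) - cos(5t)·(-3,2)).
General solution: K_1X_1 + K_2X_2.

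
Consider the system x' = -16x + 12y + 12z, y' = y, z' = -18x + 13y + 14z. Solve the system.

Coefficient matrix A = [[-16, 12, 12], [0, 1, 0], [-18, 13, 14]].
det(A - λI) = 0 gives eigenvalues λ = -4, 1, 2.
For λ=-4: eigenvector (1,0,1).
For λ=1: eigenvector (0,1,-1).
For λ=2: eigenvector (2,0,3).
General solution: C_1e^(-4t)(1,0,1) + C_2e^(t)(0,1,-1) + C_3e^(2t)(2,0,3).

x(t) = C_1e^(-4t) + 2C_3e^(2t), y(t) = C_2e^(t), z(t) = C_1e^(-4t) - C_2e^(t) + 3C_3e^(2t)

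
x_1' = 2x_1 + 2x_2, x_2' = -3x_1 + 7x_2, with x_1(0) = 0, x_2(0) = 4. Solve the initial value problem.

x_1(t) = 8e^(5t) - 8e^(4t), x_2(t) = 12e^(5t) - 8e^(4t)

Coefficient matrix A = [[2, 2], [-3, 7]].
Characteristic polynomial det(A - λI) = λ^2 - 9λ + 20 = 0.
Eigenvalues λ = 4, 5.
For λ=4: (A-λI) row 1 is [-2, 2], so an eigenvector is (-1, -1).
For λ=5: (A-λI) row 1 is [-3, 2], so an eigenvector is (-2, -3).
General solution: K_1e^(4t)(-1,-1) + K_2e^(5t)(-2,-3).
Applying x_1(0)=0, x_2(0)=4 gives K_1=8, K_2=-4.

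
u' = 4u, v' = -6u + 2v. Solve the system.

u(t) = -K_1e^(4t), v(t) = 3K_1e^(4t) - K_2e^(2t)

Coefficient matrix A = [[4, 0], [-6, 2]].
Characteristic polynomial det(A - λI) = λ^2 - 6λ + 8 = 0.
Eigenvalues λ = 4, 2.
For λ=4: (A-λI) row 2 is [-6, -2], so an eigenvector is (-1, 3).
For λ=2: (A-λI) row 1 is [2, 0], so an eigenvector is (0, -1).
General solution: K_1e^(4t)(-1,3) + K_2e^(2t)(0,-1).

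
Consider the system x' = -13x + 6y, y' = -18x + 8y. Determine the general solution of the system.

Coefficient matrix A = [[-13, 6], [-18, 8]].
Characteristic polynomial det(A - λI) = λ^2 + 5λ + 4 = 0.
Eigenvalues λ = -4, -1.
For λ=-4: (A-λI) row 1 is [-9, 6], so an eigenvector is (-2, -3).
For λ=-1: (A-λI) row 1 is [-12, 6], so an eigenvector is (-1, -2).
General solution: c_1e^(-4t)(-2,-3) + c_2e^(-t)(-1,-2).

x(t) = -2c_1e^(-4t) - c_2e^(-t), y(t) = -3c_1e^(-4t) - 2c_2e^(-t)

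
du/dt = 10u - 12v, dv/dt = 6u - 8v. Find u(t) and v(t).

u(t) = C_1e^(-2t) + 2C_2e^(4t), v(t) = C_1e^(-2t) + C_2e^(4t)

Coefficient matrix A = [[10, -12], [6, -8]].
Characteristic polynomial det(A - λI) = λ^2 - 2λ - 8 = 0.
Eigenvalues λ = -2, 4.
For λ=-2: (A-λI) row 1 is [12, -12], so an eigenvector is (1, 1).
For λ=4: (A-λI) row 1 is [6, -12], so an eigenvector is (2, 1).
General solution: C_1e^(-2t)(1,1) + C_2e^(4t)(2,1).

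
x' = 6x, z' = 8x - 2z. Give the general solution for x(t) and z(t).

x(t) = -C_1e^(6t), z(t) = -C_1e^(6t) + C_2e^(-2t)

Coefficient matrix A = [[6, 0], [8, -2]].
Characteristic polynomial det(A - λI) = λ^2 - 4λ - 12 = 0.
Eigenvalues λ = 6, -2.
For λ=6: (A-λI) row 2 is [8, -8], so an eigenvector is (-1, -1).
For λ=-2: (A-λI) row 1 is [8, 0], so an eigenvector is (0, 1).
General solution: C_1e^(6t)(-1,-1) + C_2e^(-2t)(0,1).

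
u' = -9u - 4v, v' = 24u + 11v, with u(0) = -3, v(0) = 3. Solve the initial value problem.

u(t) = 3e^(3t) - 6e^(-t), v(t) = -9e^(3t) + 12e^(-t)

Coefficient matrix A = [[-9, -4], [24, 11]].
Characteristic polynomial det(A - λI) = λ^2 - 2λ - 3 = 0.
Eigenvalues λ = 3, -1.
For λ=3: (A-λI) row 1 is [-12, -4], so an eigenvector is (1, -3).
For λ=-1: (A-λI) row 1 is [-8, -4], so an eigenvector is (-1, 2).
General solution: K_1e^(3t)(1,-3) + K_2e^(-t)(-1,2).
Applying u(0)=-3, v(0)=3 gives K_1=3, K_2=6.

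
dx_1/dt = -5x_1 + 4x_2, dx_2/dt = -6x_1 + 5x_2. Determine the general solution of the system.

x_1(t) = c_1e^(-t) + 2c_2e^(t), x_2(t) = c_1e^(-t) + 3c_2e^(t)

Coefficient matrix A = [[-5, 4], [-6, 5]].
Characteristic polynomial det(A - λI) = λ^2 - 1 = 0.
Eigenvalues λ = -1, 1.
For λ=-1: (A-λI) row 1 is [-4, 4], so an eigenvector is (1, 1).
For λ=1: (A-λI) row 1 is [-6, 4], so an eigenvector is (2, 3).
General solution: c_1e^(-t)(1,1) + c_2e^(t)(2,3).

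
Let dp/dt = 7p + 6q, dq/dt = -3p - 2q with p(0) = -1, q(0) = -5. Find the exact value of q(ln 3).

A = [[7,6],[-3,-2]]; eigenvalues λ = 1, 4.
Eigenvectors: (1,-1) for λ=1, (-2,1) for λ=4.
From the initial condition, c_1 = 11, c_2 = 6.
q(ln 3) = (11)(3^1)(-1) + (6)(3^4)(1) = 453.

453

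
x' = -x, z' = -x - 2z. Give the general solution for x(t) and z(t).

x(t) = K_1e^(-t), z(t) = -K_1e^(-t) + K_2e^(-2t)

Coefficient matrix A = [[-1, 0], [-1, -2]].
Characteristic polynomial det(A - λI) = λ^2 + 3λ + 2 = 0.
Eigenvalues λ = -1, -2.
For λ=-1: (A-λI) row 2 is [-1, -1], so an eigenvector is (1, -1).
For λ=-2: (A-λI) row 1 is [1, 0], so an eigenvector is (0, 1).
General solution: K_1e^(-t)(1,-1) + K_2e^(-2t)(0,1).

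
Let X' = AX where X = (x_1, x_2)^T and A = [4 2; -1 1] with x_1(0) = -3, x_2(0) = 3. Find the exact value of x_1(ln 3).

-27

A = [[4,2],[-1,1]]; eigenvalues λ = 2, 3.
Eigenvectors: (-1,1) for λ=2, (2,-1) for λ=3.
From the initial condition, c_1 = 3, c_2 = 0.
x_1(ln 3) = (3)(3^2)(-1) + (0)(3^3)(2) = -27.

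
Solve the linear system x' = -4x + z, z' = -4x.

x(t) = -K_1e^(-2t) - K_2te^(-2t), z(t) = -2K_1e^(-2t) - 2K_2te^(-2t) - K_2e^(-2t)

Coefficient matrix A = [[-4, 1], [-4, 0]].
Characteristic polynomial det(A - λI) = λ^2 + 4λ + 4 = 0.
Single eigenvalue λ = -2 with algebraic multiplicity 2.
Eigenvector v = (-1,-2); generalized eigenvector w with (A-λI)w=v is (0,-1).
General solution: e^(-2t)[K_1·v + K_2·(t·v + w)].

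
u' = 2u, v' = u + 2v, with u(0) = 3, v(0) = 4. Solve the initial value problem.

Coefficient matrix A = [[2, 0], [1, 2]].
Characteristic polynomial det(A - λI) = λ^2 - 4λ + 4 = 0.
Single eigenvalue λ = 2 with algebraic multiplicity 2.
Eigenvector v = (0,-1); generalized eigenvector w with (A-λI)w=v is (-1,-3).
General solution: e^(2t)[C_1·v + C_2·(t·v + w)].
Applying u(0)=3, v(0)=4 gives C_1=5, C_2=-3.

u(t) = 3e^(2t), v(t) = 3te^(2t) + 4e^(2t)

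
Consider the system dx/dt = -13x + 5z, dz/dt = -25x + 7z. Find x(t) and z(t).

Coefficient matrix A = [[-13, 5], [-25, 7]].
Characteristic polynomial det(A - λI) = λ^2 + 6λ + 34 = 0.
Eigenvalues λ = -3 ± 5i (complex conjugate pair).
For λ=-3+5i: an eigenvector is (-1,-2) - i(0,1) = (-1, -2 - i).
A real fundamental pair from Re and Im of e^((-3+5i)t)v: X_1 = e^(-3t)(cos(5t)·(-1,-2) + sin(5t)·(0,1)), X_2 = e^(-3t)(sin(5t)·(-1,-2) - cos(5t)·(0,1)).
General solution: c_1X_1 + c_2X_2.

x(t) = -c_1e^(-3t)cos(5t) - c_2e^(-3t)sin(5t), z(t) = c_1e^(-3t)sin(5t) - 2c_1e^(-3t)cos(5t) - 2c_2e^(-3t)sin(5t) - c_2e^(-3t)cos(5t)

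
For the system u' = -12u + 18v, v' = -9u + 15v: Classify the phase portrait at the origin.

saddle

A = [[-12,18],[-9,15]]; det(A-λI) = λ^2 - 3λ - 18.
λ = 6, -3: opposite signs.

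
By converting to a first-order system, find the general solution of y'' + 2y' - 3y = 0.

y(t) = c_1e^(t) + c_2e^(-3t)

Let x_1 = y, x_2 = y'. Then x_1' = x_2 and x_2' = 3x_1 - 2x_2.
A = [[0,1],[3,-2]]; det(A-λI) = λ^2 + 2λ - 3.
Eigenvalues λ = 1, -3 with eigenvectors (1,1), (1,-3).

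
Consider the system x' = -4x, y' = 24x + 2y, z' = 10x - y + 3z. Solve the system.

Coefficient matrix A = [[-4, 0, 0], [24, 2, 0], [10, -1, 3]].
det(A - λI) = 0 gives eigenvalues λ = -4, 3, 2.
For λ=-4: eigenvector (1,-4,-2).
For λ=3: eigenvector (0,0,-1).
For λ=2: eigenvector (0,1,1).
General solution: c_1e^(-4t)(1,-4,-2) + c_2e^(3t)(0,0,-1) + c_3e^(2t)(0,1,1).

x(t) = c_1e^(-4t), y(t) = -4c_1e^(-4t) + c_3e^(2t), z(t) = -2c_1e^(-4t) - c_2e^(3t) + c_3e^(2t)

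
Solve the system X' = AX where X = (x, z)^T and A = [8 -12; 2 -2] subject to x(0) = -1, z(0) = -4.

x(t) = 21e^(4t) - 22e^(2t), z(t) = 7e^(4t) - 11e^(2t)

Coefficient matrix A = [[8, -12], [2, -2]].
Characteristic polynomial det(A - λI) = λ^2 - 6λ + 8 = 0.
Eigenvalues λ = 4, 2.
For λ=4: (A-λI) row 1 is [4, -12], so an eigenvector is (3, 1).
For λ=2: (A-λI) row 1 is [6, -12], so an eigenvector is (-2, -1).
General solution: C_1e^(4t)(3,1) + C_2e^(2t)(-2,-1).
Applying x(0)=-1, z(0)=-4 gives C_1=7, C_2=11.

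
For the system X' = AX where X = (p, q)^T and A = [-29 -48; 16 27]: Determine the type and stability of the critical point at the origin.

saddle

A = [[-29,-48],[16,27]]; det(A-λI) = λ^2 + 2λ - 15.
λ = 3, -5: opposite signs.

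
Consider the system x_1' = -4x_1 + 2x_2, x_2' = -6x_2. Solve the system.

Coefficient matrix A = [[-4, 2], [0, -6]].
Characteristic polynomial det(A - λI) = λ^2 + 10λ + 24 = 0.
Eigenvalues λ = -4, -6.
For λ=-4: (A-λI) row 1 is [0, 2], so an eigenvector is (-1, 0).
For λ=-6: (A-λI) row 1 is [2, 2], so an eigenvector is (-1, 1).
General solution: c_1e^(-4t)(-1,0) + c_2e^(-6t)(-1,1).

x_1(t) = -c_1e^(-4t) - c_2e^(-6t), x_2(t) = c_2e^(-6t)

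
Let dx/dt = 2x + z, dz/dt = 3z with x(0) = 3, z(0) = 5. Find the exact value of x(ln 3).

A = [[2,1],[0,3]]; eigenvalues λ = 3, 2.
Eigenvectors: (1,1) for λ=3, (-1,0) for λ=2.
From the initial condition, c_1 = 5, c_2 = 2.
x(ln 3) = (5)(3^3)(1) + (2)(3^2)(-1) = 117.

117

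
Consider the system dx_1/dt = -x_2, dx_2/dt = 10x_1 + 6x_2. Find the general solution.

x_1(t) = -K_1e^(3t)sin(t) + K_2e^(3t)cos(t), x_2(t) = 3K_1e^(3t)sin(t) + K_1e^(3t)cos(t) + K_2e^(3t)sin(t) - 3K_2e^(3t)cos(t)

Coefficient matrix A = [[0, -1], [10, 6]].
Characteristic polynomial det(A - λI) = λ^2 - 6λ + 10 = 0.
Eigenvalues λ = 3 ± i (complex conjugate pair).
For λ=3+i: an eigenvector is (0,1) - i(-1,3) = (0 + i, 1 - 3i).
A real fundamental pair from Re and Im of e^((3+i)t)v: X_1 = e^(3t)(cos(t)·(0,1) + sin(t)·(-1,3)), X_2 = e^(3t)(sin(t)·(0,1) - cos(t)·(-1,3)).
General solution: K_1X_1 + K_2X_2.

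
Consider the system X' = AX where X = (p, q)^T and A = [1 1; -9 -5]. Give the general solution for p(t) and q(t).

Coefficient matrix A = [[1, 1], [-9, -5]].
Characteristic polynomial det(A - λI) = λ^2 + 4λ + 4 = 0.
Single eigenvalue λ = -2 with algebraic multiplicity 2.
Eigenvector v = (1,-3); generalized eigenvector w with (A-λI)w=v is (1,-2).
General solution: e^(-2t)[C_1·v + C_2·(t·v + w)].

p(t) = C_1e^(-2t) + C_2te^(-2t) + C_2e^(-2t), q(t) = -3C_1e^(-2t) - 3C_2te^(-2t) - 2C_2e^(-2t)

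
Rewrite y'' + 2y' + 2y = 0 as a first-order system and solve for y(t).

Let x_1 = y, x_2 = y'. Then x_1' = x_2 and x_2' = -2x_1 - 2x_2.
A = [[0,1],[-2,-2]]; det(A-λI) = λ^2 + 2λ + 2.
Eigenvalues λ = -1 ± i.

y(t) = K_1e^(-t)cos(t) + K_2e^(-t)sin(t)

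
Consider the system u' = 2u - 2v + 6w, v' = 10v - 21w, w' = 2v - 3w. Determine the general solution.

u(t) = c_1e^(4t) + c_3e^(2t), v(t) = -7c_1e^(4t) + 3c_2e^(3t), w(t) = -2c_1e^(4t) + c_2e^(3t)

Coefficient matrix A = [[2, -2, 6], [0, 10, -21], [0, 2, -3]].
det(A - λI) = 0 gives eigenvalues λ = 4, 3, 2.
For λ=4: eigenvector (1,-7,-2).
For λ=3: eigenvector (0,3,1).
For λ=2: eigenvector (1,0,0).
General solution: c_1e^(4t)(1,-7,-2) + c_2e^(3t)(0,3,1) + c_3e^(2t)(1,0,0).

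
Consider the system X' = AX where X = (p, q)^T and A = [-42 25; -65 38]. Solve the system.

p(t) = -c_1e^(-2t)sin(5t) + 2c_1e^(-2t)cos(5t) + 2c_2e^(-2t)sin(5t) + c_2e^(-2t)cos(5t), q(t) = -2c_1e^(-2t)sin(5t) + 3c_1e^(-2t)cos(5t) + 3c_2e^(-2t)sin(5t) + 2c_2e^(-2t)cos(5t)

Coefficient matrix A = [[-42, 25], [-65, 38]].
Characteristic polynomial det(A - λI) = λ^2 + 4λ + 29 = 0.
Eigenvalues λ = -2 ± 5i (complex conjugate pair).
For λ=-2+5i: an eigenvector is (2,3) - i(-1,-2) = (2 + i, 3 + 2i).
A real fundamental pair from Re and Im of e^((-2+5i)t)v: X_1 = e^(-2t)(cos(5t)·(2,3) + sin(5t)·(-1,-2)), X_2 = e^(-2t)(sin(5t)·(2,3) - cos(5t)·(-1,-2)).
General solution: c_1X_1 + c_2X_2.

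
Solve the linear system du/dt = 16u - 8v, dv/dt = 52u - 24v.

Coefficient matrix A = [[16, -8], [52, -24]].
Characteristic polynomial det(A - λI) = λ^2 + 8λ + 32 = 0.
Eigenvalues λ = -4 ± 4i (complex conjugate pair).
For λ=-4+4i: an eigenvector is (-1,-2) - i(-1,-3) = (-1 + i, -2 + 3i).
A real fundamental pair from Re and Im of e^((-4+4i)t)v: X_1 = e^(-4t)(cos(4t)·(-1,-2) + sin(4t)·(-1,-3)), X_2 = e^(-4t)(sin(4t)·(-1,-2) - cos(4t)·(-1,-3)).
General solution: C_1X_1 + C_2X_2.

u(t) = -C_1e^(-4t)sin(4t) - C_1e^(-4t)cos(4t) - C_2e^(-4t)sin(4t) + C_2e^(-4t)cos(4t), v(t) = -3C_1e^(-4t)sin(4t) - 2C_1e^(-4t)cos(4t) - 2C_2e^(-4t)sin(4t) + 3C_2e^(-4t)cos(4t)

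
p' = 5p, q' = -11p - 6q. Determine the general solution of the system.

p(t) = -C_2e^(5t), q(t) = -C_1e^(-6t) + C_2e^(5t)

Coefficient matrix A = [[5, 0], [-11, -6]].
Characteristic polynomial det(A - λI) = λ^2 + λ - 30 = 0.
Eigenvalues λ = -6, 5.
For λ=-6: (A-λI) row 1 is [11, 0], so an eigenvector is (0, -1).
For λ=5: (A-λI) row 2 is [-11, -11], so an eigenvector is (-1, 1).
General solution: C_1e^(-6t)(0,-1) + C_2e^(5t)(-1,1).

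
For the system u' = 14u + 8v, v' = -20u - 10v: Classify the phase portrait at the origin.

unstable spiral

A = [[14,8],[-20,-10]]; det(A-λI) = λ^2 - 4λ + 20.
λ = 2 ± 4i: positive real part.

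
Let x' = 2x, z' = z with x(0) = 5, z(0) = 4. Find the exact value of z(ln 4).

A = [[2,0],[0,1]]; eigenvalues λ = 1, 2.
Eigenvectors: (0,-1) for λ=1, (1,0) for λ=2.
From the initial condition, c_1 = -4, c_2 = 5.
z(ln 4) = (-4)(4^1)(-1) + (5)(4^2)(0) = 16.

16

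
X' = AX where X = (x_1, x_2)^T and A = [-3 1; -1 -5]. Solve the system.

Coefficient matrix A = [[-3, 1], [-1, -5]].
Characteristic polynomial det(A - λI) = λ^2 + 8λ + 16 = 0.
Single eigenvalue λ = -4 with algebraic multiplicity 2.
Eigenvector v = (-1,1); generalized eigenvector w with (A-λI)w=v is (-3,2).
General solution: e^(-4t)[c_1·v + c_2·(t·v + w)].

x_1(t) = -c_1e^(-4t) - c_2te^(-4t) - 3c_2e^(-4t), x_2(t) = c_1e^(-4t) + c_2te^(-4t) + 2c_2e^(-4t)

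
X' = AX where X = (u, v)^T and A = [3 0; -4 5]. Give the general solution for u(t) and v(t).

Coefficient matrix A = [[3, 0], [-4, 5]].
Characteristic polynomial det(A - λI) = λ^2 - 8λ + 15 = 0.
Eigenvalues λ = 5, 3.
For λ=5: (A-λI) row 1 is [-2, 0], so an eigenvector is (0, -1).
For λ=3: (A-λI) row 2 is [-4, 2], so an eigenvector is (1, 2).
General solution: c_1e^(5t)(0,-1) + c_2e^(3t)(1,2).

u(t) = c_2e^(3t), v(t) = -c_1e^(5t) + 2c_2e^(3t)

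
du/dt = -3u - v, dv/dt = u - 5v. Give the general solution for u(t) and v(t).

u(t) = C_1e^(-4t) + C_2te^(-4t) + 3C_2e^(-4t), v(t) = C_1e^(-4t) + C_2te^(-4t) + 2C_2e^(-4t)

Coefficient matrix A = [[-3, -1], [1, -5]].
Characteristic polynomial det(A - λI) = λ^2 + 8λ + 16 = 0.
Single eigenvalue λ = -4 with algebraic multiplicity 2.
Eigenvector v = (1,1); generalized eigenvector w with (A-λI)w=v is (3,2).
General solution: e^(-4t)[C_1·v + C_2·(t·v + w)].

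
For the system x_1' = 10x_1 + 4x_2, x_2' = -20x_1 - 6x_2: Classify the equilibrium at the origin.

A = [[10,4],[-20,-6]]; det(A-λI) = λ^2 - 4λ + 20.
λ = 2 ± 4i: positive real part.

unstable spiral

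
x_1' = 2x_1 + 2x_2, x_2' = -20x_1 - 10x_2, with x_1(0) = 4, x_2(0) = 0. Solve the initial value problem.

x_1(t) = 12e^(-4t)sin(2t) + 4e^(-4t)cos(2t), x_2(t) = -40e^(-4t)sin(2t)

Coefficient matrix A = [[2, 2], [-20, -10]].
Characteristic polynomial det(A - λI) = λ^2 + 8λ + 20 = 0.
Eigenvalues λ = -4 ± 2i (complex conjugate pair).
For λ=-4+2i: an eigenvector is (0,1) - i(1,-3) = (0 - i, 1 + 3i).
A real fundamental pair from Re and Im of e^((-4+2i)t)v: X_1 = e^(-4t)(cos(2t)·(0,1) + sin(2t)·(1,-3)), X_2 = e^(-4t)(sin(2t)·(0,1) - cos(2t)·(1,-3)).
General solution: C_1X_1 + C_2X_2.
Applying x_1(0)=4, x_2(0)=0 gives C_1=12, C_2=-4.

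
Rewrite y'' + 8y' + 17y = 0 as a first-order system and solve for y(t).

Let x_1 = y, x_2 = y'. Then x_1' = x_2 and x_2' = -17x_1 - 8x_2.
A = [[0,1],[-17,-8]]; det(A-λI) = λ^2 + 8λ + 17.
Eigenvalues λ = -4 ± i.

y(t) = K_1e^(-4t)cos(t) + K_2e^(-4t)sin(t)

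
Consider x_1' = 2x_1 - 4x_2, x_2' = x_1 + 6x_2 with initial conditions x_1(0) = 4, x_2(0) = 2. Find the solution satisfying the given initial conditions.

Coefficient matrix A = [[2, -4], [1, 6]].
Characteristic polynomial det(A - λI) = λ^2 - 8λ + 16 = 0.
Single eigenvalue λ = 4 with algebraic multiplicity 2.
Eigenvector v = (-2,1); generalized eigenvector w with (A-λI)w=v is (3,-1).
General solution: e^(4t)[c_1·v + c_2·(t·v + w)].
Applying x_1(0)=4, x_2(0)=2 gives c_1=10, c_2=8.

x_1(t) = -16te^(4t) + 4e^(4t), x_2(t) = 8te^(4t) + 2e^(4t)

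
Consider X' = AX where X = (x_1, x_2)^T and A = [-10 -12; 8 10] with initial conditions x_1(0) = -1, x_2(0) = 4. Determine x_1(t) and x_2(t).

x_1(t) = -10e^(2t) + 9e^(-2t), x_2(t) = 10e^(2t) - 6e^(-2t)

Coefficient matrix A = [[-10, -12], [8, 10]].
Characteristic polynomial det(A - λI) = λ^2 - 4 = 0.
Eigenvalues λ = 2, -2.
For λ=2: (A-λI) row 1 is [-12, -12], so an eigenvector is (1, -1).
For λ=-2: (A-λI) row 1 is [-8, -12], so an eigenvector is (-3, 2).
General solution: K_1e^(2t)(1,-1) + K_2e^(-2t)(-3,2).
Applying x_1(0)=-1, x_2(0)=4 gives K_1=-10, K_2=-3.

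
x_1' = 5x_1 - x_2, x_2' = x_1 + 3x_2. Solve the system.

x_1(t) = -c_1e^(4t) - c_2te^(4t), x_2(t) = -c_1e^(4t) - c_2te^(4t) + c_2e^(4t)

Coefficient matrix A = [[5, -1], [1, 3]].
Characteristic polynomial det(A - λI) = λ^2 - 8λ + 16 = 0.
Single eigenvalue λ = 4 with algebraic multiplicity 2.
Eigenvector v = (-1,-1); generalized eigenvector w with (A-λI)w=v is (0,1).
General solution: e^(4t)[c_1·v + c_2·(t·v + w)].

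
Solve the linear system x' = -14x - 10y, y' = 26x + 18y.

x(t) = C_1e^(2t)sin(2t) - 2C_1e^(2t)cos(2t) - 2C_2e^(2t)sin(2t) - C_2e^(2t)cos(2t), y(t) = -2C_1e^(2t)sin(2t) + 3C_1e^(2t)cos(2t) + 3C_2e^(2t)sin(2t) + 2C_2e^(2t)cos(2t)

Coefficient matrix A = [[-14, -10], [26, 18]].
Characteristic polynomial det(A - λI) = λ^2 - 4λ + 8 = 0.
Eigenvalues λ = 2 ± 2i (complex conjugate pair).
For λ=2+2i: an eigenvector is (-2,3) - i(1,-2) = (-2 - i, 3 + 2i).
A real fundamental pair from Re and Im of e^((2+2i)t)v: X_1 = e^(2t)(cos(2t)·(-2,3) + sin(2t)·(1,-2)), X_2 = e^(2t)(sin(2t)·(-2,3) - cos(2t)·(1,-2)).
General solution: C_1X_1 + C_2X_2.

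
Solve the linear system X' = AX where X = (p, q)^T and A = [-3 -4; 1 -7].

p(t) = 2c_1e^(-5t) + 2c_2te^(-5t) - 3c_2e^(-5t), q(t) = c_1e^(-5t) + c_2te^(-5t) - 2c_2e^(-5t)

Coefficient matrix A = [[-3, -4], [1, -7]].
Characteristic polynomial det(A - λI) = λ^2 + 10λ + 25 = 0.
Single eigenvalue λ = -5 with algebraic multiplicity 2.
Eigenvector v = (2,1); generalized eigenvector w with (A-λI)w=v is (-3,-2).
General solution: e^(-5t)[c_1·v + c_2·(t·v + w)].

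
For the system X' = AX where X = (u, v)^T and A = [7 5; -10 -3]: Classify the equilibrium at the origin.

unstable spiral

A = [[7,5],[-10,-3]]; det(A-λI) = λ^2 - 4λ + 29.
λ = 2 ± 5i: positive real part.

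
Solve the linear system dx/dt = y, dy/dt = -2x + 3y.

x(t) = K_1e^(t) - K_2e^(2t), y(t) = K_1e^(t) - 2K_2e^(2t)

Coefficient matrix A = [[0, 1], [-2, 3]].
Characteristic polynomial det(A - λI) = λ^2 - 3λ + 2 = 0.
Eigenvalues λ = 1, 2.
For λ=1: (A-λI) row 1 is [-1, 1], so an eigenvector is (1, 1).
For λ=2: (A-λI) row 1 is [-2, 1], so an eigenvector is (-1, -2).
General solution: K_1e^(t)(1,1) + K_2e^(2t)(-1,-2).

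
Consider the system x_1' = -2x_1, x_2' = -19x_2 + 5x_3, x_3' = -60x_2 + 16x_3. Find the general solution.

Coefficient matrix A = [[-2, 0, 0], [0, -19, 5], [0, -60, 16]].
det(A - λI) = 0 gives eigenvalues λ = 1, -2, -4.
For λ=1: eigenvector (0,1,4).
For λ=-2: eigenvector (1,0,0).
For λ=-4: eigenvector (0,-1,-3).
General solution: C_1e^(t)(0,1,4) + C_2e^(-2t)(1,0,0) + C_3e^(-4t)(0,-1,-3).

x_1(t) = C_2e^(-2t), x_2(t) = C_1e^(t) - C_3e^(-4t), x_3(t) = 4C_1e^(t) - 3C_3e^(-4t)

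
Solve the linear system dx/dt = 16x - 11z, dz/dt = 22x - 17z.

Coefficient matrix A = [[16, -11], [22, -17]].
Characteristic polynomial det(A - λI) = λ^2 + λ - 30 = 0.
Eigenvalues λ = 5, -6.
For λ=5: (A-λI) row 1 is [11, -11], so an eigenvector is (1, 1).
For λ=-6: (A-λI) row 1 is [22, -11], so an eigenvector is (1, 2).
General solution: c_1e^(5t)(1,1) + c_2e^(-6t)(1,2).

x(t) = c_1e^(5t) + c_2e^(-6t), z(t) = c_1e^(5t) + 2c_2e^(-6t)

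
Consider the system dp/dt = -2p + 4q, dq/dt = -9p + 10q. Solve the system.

Coefficient matrix A = [[-2, 4], [-9, 10]].
Characteristic polynomial det(A - λI) = λ^2 - 8λ + 16 = 0.
Single eigenvalue λ = 4 with algebraic multiplicity 2.
Eigenvector v = (2,3); generalized eigenvector w with (A-λI)w=v is (-1,-1).
General solution: e^(4t)[C_1·v + C_2·(t·v + w)].

p(t) = 2C_1e^(4t) + 2C_2te^(4t) - C_2e^(4t), q(t) = 3C_1e^(4t) + 3C_2te^(4t) - C_2e^(4t)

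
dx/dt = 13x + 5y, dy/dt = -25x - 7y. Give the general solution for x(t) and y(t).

Coefficient matrix A = [[13, 5], [-25, -7]].
Characteristic polynomial det(A - λI) = λ^2 - 6λ + 34 = 0.
Eigenvalues λ = 3 ± 5i (complex conjugate pair).
For λ=3+5i: an eigenvector is (-1,2) - i(0,1) = (-1, 2 - i).
A real fundamental pair from Re and Im of e^((3+5i)t)v: X_1 = e^(3t)(cos(5t)·(-1,2) + sin(5t)·(0,1)), X_2 = e^(3t)(sin(5t)·(-1,2) - cos(5t)·(0,1)).
General solution: K_1X_1 + K_2X_2.

x(t) = -K_1e^(3t)cos(5t) - K_2e^(3t)sin(5t), y(t) = K_1e^(3t)sin(5t) + 2K_1e^(3t)cos(5t) + 2K_2e^(3t)sin(5t) - K_2e^(3t)cos(5t)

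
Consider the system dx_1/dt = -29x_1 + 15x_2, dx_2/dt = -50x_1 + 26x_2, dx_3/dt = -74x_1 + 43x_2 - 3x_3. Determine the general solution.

Coefficient matrix A = [[-29, 15, 0], [-50, 26, 0], [-74, 43, -3]].
det(A - λI) = 0 gives eigenvalues λ = -4, 1, -3.
For λ=-4: eigenvector (3,5,7).
For λ=1: eigenvector (-1,-2,-3).
For λ=-3: eigenvector (0,0,1).
General solution: K_1e^(-4t)(3,5,7) + K_2e^(t)(-1,-2,-3) + K_3e^(-3t)(0,0,1).

x_1(t) = 3K_1e^(-4t) - K_2e^(t), x_2(t) = 5K_1e^(-4t) - 2K_2e^(t), x_3(t) = 7K_1e^(-4t) - 3K_2e^(t) + K_3e^(-3t)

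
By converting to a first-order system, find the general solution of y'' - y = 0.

y(t) = K_1e^(-t) + K_2e^(t)

Let x_1 = y, x_2 = y'. Then x_1' = x_2 and x_2' = x_1.
A = [[0,1],[1,0]]; det(A-λI) = λ^2 - 1.
Eigenvalues λ = -1, 1 with eigenvectors (1,-1), (1,1).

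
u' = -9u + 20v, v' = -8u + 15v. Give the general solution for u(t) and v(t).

Coefficient matrix A = [[-9, 20], [-8, 15]].
Characteristic polynomial det(A - λI) = λ^2 - 6λ + 25 = 0.
Eigenvalues λ = 3 ± 4i (complex conjugate pair).
For λ=3+4i: an eigenvector is (-2,-1) - i(1,1) = (-2 - i, -1 - i).
A real fundamental pair from Re and Im of e^((3+4i)t)v: X_1 = e^(3t)(cos(4t)·(-2,-1) + sin(4t)·(1,1)), X_2 = e^(3t)(sin(4t)·(-2,-1) - cos(4t)·(1,1)).
General solution: C_1X_1 + C_2X_2.

u(t) = C_1e^(3t)sin(4t) - 2C_1e^(3t)cos(4t) - 2C_2e^(3t)sin(4t) - C_2e^(3t)cos(4t), v(t) = C_1e^(3t)sin(4t) - C_1e^(3t)cos(4t) - C_2e^(3t)sin(4t) - C_2e^(3t)cos(4t)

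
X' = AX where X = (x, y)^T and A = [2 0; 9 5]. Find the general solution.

Coefficient matrix A = [[2, 0], [9, 5]].
Characteristic polynomial det(A - λI) = λ^2 - 7λ + 10 = 0.
Eigenvalues λ = 5, 2.
For λ=5: (A-λI) row 1 is [-3, 0], so an eigenvector is (0, 1).
For λ=2: (A-λI) row 2 is [9, 3], so an eigenvector is (1, -3).
General solution: c_1e^(5t)(0,1) + c_2e^(2t)(1,-3).

x(t) = c_2e^(2t), y(t) = c_1e^(5t) - 3c_2e^(2t)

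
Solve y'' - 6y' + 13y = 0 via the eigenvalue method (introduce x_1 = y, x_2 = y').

Let x_1 = y, x_2 = y'. Then x_1' = x_2 and x_2' = -13x_1 + 6x_2.
A = [[0,1],[-13,6]]; det(A-λI) = λ^2 - 6λ + 13.
Eigenvalues λ = 3 ± 2i.

y(t) = C_1e^(3t)cos(2t) + C_2e^(3t)sin(2t)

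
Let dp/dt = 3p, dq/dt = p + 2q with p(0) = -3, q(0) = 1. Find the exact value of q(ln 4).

-128

A = [[3,0],[1,2]]; eigenvalues λ = 3, 2.
Eigenvectors: (-1,-1) for λ=3, (0,1) for λ=2.
From the initial condition, c_1 = 3, c_2 = 4.
q(ln 4) = (3)(4^3)(-1) + (4)(4^2)(1) = -128.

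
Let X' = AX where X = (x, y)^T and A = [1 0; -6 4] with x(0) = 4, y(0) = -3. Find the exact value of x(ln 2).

A = [[1,0],[-6,4]]; eigenvalues λ = 1, 4.
Eigenvectors: (-1,-2) for λ=1, (0,-1) for λ=4.
From the initial condition, c_1 = -4, c_2 = 11.
x(ln 2) = (-4)(2^1)(-1) + (11)(2^4)(0) = 8.

8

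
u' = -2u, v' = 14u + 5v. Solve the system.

Coefficient matrix A = [[-2, 0], [14, 5]].
Characteristic polynomial det(A - λI) = λ^2 - 3λ - 10 = 0.
Eigenvalues λ = 5, -2.
For λ=5: (A-λI) row 1 is [-7, 0], so an eigenvector is (0, -1).
For λ=-2: (A-λI) row 2 is [14, 7], so an eigenvector is (1, -2).
General solution: c_1e^(5t)(0,-1) + c_2e^(-2t)(1,-2).

u(t) = c_2e^(-2t), v(t) = -c_1e^(5t) - 2c_2e^(-2t)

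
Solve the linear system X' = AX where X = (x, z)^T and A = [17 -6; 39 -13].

x(t) = c_1e^(2t)sin(3t) - c_1e^(2t)cos(3t) - c_2e^(2t)sin(3t) - c_2e^(2t)cos(3t), z(t) = 2c_1e^(2t)sin(3t) - 3c_1e^(2t)cos(3t) - 3c_2e^(2t)sin(3t) - 2c_2e^(2t)cos(3t)

Coefficient matrix A = [[17, -6], [39, -13]].
Characteristic polynomial det(A - λI) = λ^2 - 4λ + 13 = 0.
Eigenvalues λ = 2 ± 3i (complex conjugate pair).
For λ=2+3i: an eigenvector is (-1,-3) - i(1,2) = (-1 - i, -3 - 2i).
A real fundamental pair from Re and Im of e^((2+3i)t)v: X_1 = e^(2t)(cos(3t)·(-1,-3) + sin(3t)·(1,2)), X_2 = e^(2t)(sin(3t)·(-1,-3) - cos(3t)·(1,2)).
General solution: c_1X_1 + c_2X_2.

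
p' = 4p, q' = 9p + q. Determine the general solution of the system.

Coefficient matrix A = [[4, 0], [9, 1]].
Characteristic polynomial det(A - λI) = λ^2 - 5λ + 4 = 0.
Eigenvalues λ = 4, 1.
For λ=4: (A-λI) row 2 is [9, -3], so an eigenvector is (-1, -3).
For λ=1: (A-λI) row 1 is [3, 0], so an eigenvector is (0, 1).
General solution: K_1e^(4t)(-1,-3) + K_2e^(t)(0,1).

p(t) = -K_1e^(4t), q(t) = -3K_1e^(4t) + K_2e^(t)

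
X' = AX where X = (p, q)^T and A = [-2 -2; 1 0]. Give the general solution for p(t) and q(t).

p(t) = -K_1e^(-t)sin(t) + K_1e^(-t)cos(t) + K_2e^(-t)sin(t) + K_2e^(-t)cos(t), q(t) = K_1e^(-t)sin(t) - K_2e^(-t)cos(t)

Coefficient matrix A = [[-2, -2], [1, 0]].
Characteristic polynomial det(A - λI) = λ^2 + 2λ + 2 = 0.
Eigenvalues λ = -1 ± i (complex conjugate pair).
For λ=-1+i: an eigenvector is (1,0) - i(-1,1) = (1 + i, 0 - i).
A real fundamental pair from Re and Im of e^((-1+i)t)v: X_1 = e^(-t)(cos(t)·(1,0) + sin(t)·(-1,1)), X_2 = e^(-t)(sin(t)·(1,0) - cos(t)·(-1,1)).
General solution: K_1X_1 + K_2X_2.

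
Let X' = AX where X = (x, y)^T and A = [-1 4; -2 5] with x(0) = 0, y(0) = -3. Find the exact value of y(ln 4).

A = [[-1,4],[-2,5]]; eigenvalues λ = 3, 1.
Eigenvectors: (1,1) for λ=3, (2,1) for λ=1.
From the initial condition, c_1 = -6, c_2 = 3.
y(ln 4) = (-6)(4^3)(1) + (3)(4^1)(1) = -372.

-372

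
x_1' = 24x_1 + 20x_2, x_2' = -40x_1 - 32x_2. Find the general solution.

Coefficient matrix A = [[24, 20], [-40, -32]].
Characteristic polynomial det(A - λI) = λ^2 + 8λ + 32 = 0.
Eigenvalues λ = -4 ± 4i (complex conjugate pair).
For λ=-4+4i: an eigenvector is (1,-1) - i(2,-3) = (1 - 2i, -1 + 3i).
A real fundamental pair from Re and Im of e^((-4+4i)t)v: X_1 = e^(-4t)(cos(4t)·(1,-1) + sin(4t)·(2,-3)), X_2 = e^(-4t)(sin(4t)·(1,-1) - cos(4t)·(2,-3)).
General solution: C_1X_1 + C_2X_2.

x_1(t) = 2C_1e^(-4t)sin(4t) + C_1e^(-4t)cos(4t) + C_2e^(-4t)sin(4t) - 2C_2e^(-4t)cos(4t), x_2(t) = -3C_1e^(-4t)sin(4t) - C_1e^(-4t)cos(4t) - C_2e^(-4t)sin(4t) + 3C_2e^(-4t)cos(4t)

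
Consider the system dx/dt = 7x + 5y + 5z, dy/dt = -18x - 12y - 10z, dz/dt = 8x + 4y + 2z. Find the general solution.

Coefficient matrix A = [[7, 5, 5], [-18, -12, -10], [8, 4, 2]].
det(A - λI) = 0 gives eigenvalues λ = 2, -3, -2.
For λ=2: eigenvector (-1,2,-1).
For λ=-3: eigenvector (-1,2,0).
For λ=-2: eigenvector (0,-1,1).
General solution: K_1e^(2t)(-1,2,-1) + K_2e^(-3t)(-1,2,0) + K_3e^(-2t)(0,-1,1).

x(t) = -K_1e^(2t) - K_2e^(-3t), y(t) = 2K_1e^(2t) + 2K_2e^(-3t) - K_3e^(-2t), z(t) = -K_1e^(2t) + K_3e^(-2t)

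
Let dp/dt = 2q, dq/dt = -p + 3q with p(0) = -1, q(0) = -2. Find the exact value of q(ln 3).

A = [[0,2],[-1,3]]; eigenvalues λ = 1, 2.
Eigenvectors: (-2,-1) for λ=1, (1,1) for λ=2.
From the initial condition, c_1 = -1, c_2 = -3.
q(ln 3) = (-1)(3^1)(-1) + (-3)(3^2)(1) = -24.

-24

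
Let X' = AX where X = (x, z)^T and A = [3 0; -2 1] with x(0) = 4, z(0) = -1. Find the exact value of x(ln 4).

256

A = [[3,0],[-2,1]]; eigenvalues λ = 1, 3.
Eigenvectors: (0,-1) for λ=1, (-1,1) for λ=3.
From the initial condition, c_1 = -3, c_2 = -4.
x(ln 4) = (-3)(4^1)(0) + (-4)(4^3)(-1) = 256.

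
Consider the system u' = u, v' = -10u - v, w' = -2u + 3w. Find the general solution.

Coefficient matrix A = [[1, 0, 0], [-10, -1, 0], [-2, 0, 3]].
det(A - λI) = 0 gives eigenvalues λ = -1, 1, 3.
For λ=-1: eigenvector (0,1,0).
For λ=1: eigenvector (1,-5,1).
For λ=3: eigenvector (0,0,1).
General solution: K_1e^(-t)(0,1,0) + K_2e^(t)(1,-5,1) + K_3e^(3t)(0,0,1).

u(t) = K_2e^(t), v(t) = K_1e^(-t) - 5K_2e^(t), w(t) = K_2e^(t) + K_3e^(3t)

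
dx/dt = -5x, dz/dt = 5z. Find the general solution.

x(t) = -c_2e^(-5t), z(t) = c_1e^(5t)

Coefficient matrix A = [[-5, 0], [0, 5]].
Characteristic polynomial det(A - λI) = λ^2 - 25 = 0.
Eigenvalues λ = 5, -5.
For λ=5: (A-λI) row 1 is [-10, 0], so an eigenvector is (0, 1).
For λ=-5: (A-λI) row 2 is [0, 10], so an eigenvector is (-1, 0).
General solution: c_1e^(5t)(0,1) + c_2e^(-5t)(-1,0).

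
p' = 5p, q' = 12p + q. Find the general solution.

Coefficient matrix A = [[5, 0], [12, 1]].
Characteristic polynomial det(A - λI) = λ^2 - 6λ + 5 = 0.
Eigenvalues λ = 1, 5.
For λ=1: (A-λI) row 1 is [4, 0], so an eigenvector is (0, -1).
For λ=5: (A-λI) row 2 is [12, -4], so an eigenvector is (1, 3).
General solution: K_1e^(t)(0,-1) + K_2e^(5t)(1,3).

p(t) = K_2e^(5t), q(t) = -K_1e^(t) + 3K_2e^(5t)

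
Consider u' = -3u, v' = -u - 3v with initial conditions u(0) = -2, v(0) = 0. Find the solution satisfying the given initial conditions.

u(t) = -2e^(-3t), v(t) = 2te^(-3t)

Coefficient matrix A = [[-3, 0], [-1, -3]].
Characteristic polynomial det(A - λI) = λ^2 + 6λ + 9 = 0.
Single eigenvalue λ = -3 with algebraic multiplicity 2.
Eigenvector v = (0,1); generalized eigenvector w with (A-λI)w=v is (-1,3).
General solution: e^(-3t)[K_1·v + K_2·(t·v + w)].
Applying u(0)=-2, v(0)=0 gives K_1=-6, K_2=2.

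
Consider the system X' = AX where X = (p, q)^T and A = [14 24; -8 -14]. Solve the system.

Coefficient matrix A = [[14, 24], [-8, -14]].
Characteristic polynomial det(A - λI) = λ^2 - 4 = 0.
Eigenvalues λ = -2, 2.
For λ=-2: (A-λI) row 1 is [16, 24], so an eigenvector is (3, -2).
For λ=2: (A-λI) row 1 is [12, 24], so an eigenvector is (2, -1).
General solution: C_1e^(-2t)(3,-2) + C_2e^(2t)(2,-1).

p(t) = 3C_1e^(-2t) + 2C_2e^(2t), q(t) = -2C_1e^(-2t) - C_2e^(2t)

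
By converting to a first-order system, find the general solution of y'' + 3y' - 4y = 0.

Let x_1 = y, x_2 = y'. Then x_1' = x_2 and x_2' = 4x_1 - 3x_2.
A = [[0,1],[4,-3]]; det(A-λI) = λ^2 + 3λ - 4.
Eigenvalues λ = 1, -4 with eigenvectors (1,1), (1,-4).

y(t) = C_1e^(t) + C_2e^(-4t)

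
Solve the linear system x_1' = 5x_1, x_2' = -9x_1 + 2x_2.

x_1(t) = -c_1e^(5t), x_2(t) = 3c_1e^(5t) + c_2e^(2t)

Coefficient matrix A = [[5, 0], [-9, 2]].
Characteristic polynomial det(A - λI) = λ^2 - 7λ + 10 = 0.
Eigenvalues λ = 5, 2.
For λ=5: (A-λI) row 2 is [-9, -3], so an eigenvector is (-1, 3).
For λ=2: (A-λI) row 1 is [3, 0], so an eigenvector is (0, 1).
General solution: c_1e^(5t)(-1,3) + c_2e^(2t)(0,1).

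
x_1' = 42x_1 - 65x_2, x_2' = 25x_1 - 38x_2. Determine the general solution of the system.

x_1(t) = -3K_1e^(2t)sin(5t) - 2K_1e^(2t)cos(5t) - 2K_2e^(2t)sin(5t) + 3K_2e^(2t)cos(5t), x_2(t) = -2K_1e^(2t)sin(5t) - K_1e^(2t)cos(5t) - K_2e^(2t)sin(5t) + 2K_2e^(2t)cos(5t)

Coefficient matrix A = [[42, -65], [25, -38]].
Characteristic polynomial det(A - λI) = λ^2 - 4λ + 29 = 0.
Eigenvalues λ = 2 ± 5i (complex conjugate pair).
For λ=2+5i: an eigenvector is (-2,-1) - i(-3,-2) = (-2 + 3i, -1 + 2i).
A real fundamental pair from Re and Im of e^((2+5i)t)v: X_1 = e^(2t)(cos(5t)·(-2,-1) + sin(5t)·(-3,-2)), X_2 = e^(2t)(sin(5t)·(-2,-1) - cos(5t)·(-3,-2)).
General solution: K_1X_1 + K_2X_2.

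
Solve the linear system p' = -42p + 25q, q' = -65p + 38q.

p(t) = C_1e^(-2t)sin(5t) - 2C_1e^(-2t)cos(5t) - 2C_2e^(-2t)sin(5t) - C_2e^(-2t)cos(5t), q(t) = 2C_1e^(-2t)sin(5t) - 3C_1e^(-2t)cos(5t) - 3C_2e^(-2t)sin(5t) - 2C_2e^(-2t)cos(5t)

Coefficient matrix A = [[-42, 25], [-65, 38]].
Characteristic polynomial det(A - λI) = λ^2 + 4λ + 29 = 0.
Eigenvalues λ = -2 ± 5i (complex conjugate pair).
For λ=-2+5i: an eigenvector is (-2,-3) - i(1,2) = (-2 - i, -3 - 2i).
A real fundamental pair from Re and Im of e^((-2+5i)t)v: X_1 = e^(-2t)(cos(5t)·(-2,-3) + sin(5t)·(1,2)), X_2 = e^(-2t)(sin(5t)·(-2,-3) - cos(5t)·(1,2)).
General solution: C_1X_1 + C_2X_2.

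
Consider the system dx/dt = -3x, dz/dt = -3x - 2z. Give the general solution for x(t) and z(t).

Coefficient matrix A = [[-3, 0], [-3, -2]].
Characteristic polynomial det(A - λI) = λ^2 + 5λ + 6 = 0.
Eigenvalues λ = -3, -2.
For λ=-3: (A-λI) row 2 is [-3, 1], so an eigenvector is (-1, -3).
For λ=-2: (A-λI) row 1 is [-1, 0], so an eigenvector is (0, -1).
General solution: K_1e^(-3t)(-1,-3) + K_2e^(-2t)(0,-1).

x(t) = -K_1e^(-3t), z(t) = -3K_1e^(-3t) - K_2e^(-2t)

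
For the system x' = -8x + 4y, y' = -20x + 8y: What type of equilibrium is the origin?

A = [[-8,4],[-20,8]]; det(A-λI) = λ^2 + 16.
λ = 0 ± 4i: zero real part.

center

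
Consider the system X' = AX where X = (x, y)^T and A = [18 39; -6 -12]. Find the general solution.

Coefficient matrix A = [[18, 39], [-6, -12]].
Characteristic polynomial det(A - λI) = λ^2 - 6λ + 18 = 0.
Eigenvalues λ = 3 ± 3i (complex conjugate pair).
For λ=3+3i: an eigenvector is (2,-1) - i(-3,1) = (2 + 3i, -1 - i).
A real fundamental pair from Re and Im of e^((3+3i)t)v: X_1 = e^(3t)(cos(3t)·(2,-1) + sin(3t)·(-3,1)), X_2 = e^(3t)(sin(3t)·(2,-1) - cos(3t)·(-3,1)).
General solution: K_1X_1 + K_2X_2.

x(t) = -3K_1e^(3t)sin(3t) + 2K_1e^(3t)cos(3t) + 2K_2e^(3t)sin(3t) + 3K_2e^(3t)cos(3t), y(t) = K_1e^(3t)sin(3t) - K_1e^(3t)cos(3t) - K_2e^(3t)sin(3t) - K_2e^(3t)cos(3t)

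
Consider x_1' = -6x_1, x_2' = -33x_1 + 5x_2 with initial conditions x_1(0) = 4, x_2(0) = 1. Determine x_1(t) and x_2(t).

x_1(t) = 4e^(-6t), x_2(t) = -11e^(5t) + 12e^(-6t)

Coefficient matrix A = [[-6, 0], [-33, 5]].
Characteristic polynomial det(A - λI) = λ^2 + λ - 30 = 0.
Eigenvalues λ = 5, -6.
For λ=5: (A-λI) row 1 is [-11, 0], so an eigenvector is (0, 1).
For λ=-6: (A-λI) row 2 is [-33, 11], so an eigenvector is (-1, -3).
General solution: K_1e^(5t)(0,1) + K_2e^(-6t)(-1,-3).
Applying x_1(0)=4, x_2(0)=1 gives K_1=-11, K_2=-4.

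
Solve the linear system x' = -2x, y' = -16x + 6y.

x(t) = K_1e^(-2t), y(t) = 2K_1e^(-2t) + K_2e^(6t)

Coefficient matrix A = [[-2, 0], [-16, 6]].
Characteristic polynomial det(A - λI) = λ^2 - 4λ - 12 = 0.
Eigenvalues λ = -2, 6.
For λ=-2: (A-λI) row 2 is [-16, 8], so an eigenvector is (1, 2).
For λ=6: (A-λI) row 1 is [-8, 0], so an eigenvector is (0, 1).
General solution: K_1e^(-2t)(1,2) + K_2e^(6t)(0,1).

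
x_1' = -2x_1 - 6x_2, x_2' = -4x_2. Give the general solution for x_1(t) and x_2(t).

x_1(t) = 3c_1e^(-4t) - c_2e^(-2t), x_2(t) = c_1e^(-4t)

Coefficient matrix A = [[-2, -6], [0, -4]].
Characteristic polynomial det(A - λI) = λ^2 + 6λ + 8 = 0.
Eigenvalues λ = -4, -2.
For λ=-4: (A-λI) row 1 is [2, -6], so an eigenvector is (3, 1).
For λ=-2: (A-λI) row 1 is [0, -6], so an eigenvector is (-1, 0).
General solution: c_1e^(-4t)(3,1) + c_2e^(-2t)(-1,0).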